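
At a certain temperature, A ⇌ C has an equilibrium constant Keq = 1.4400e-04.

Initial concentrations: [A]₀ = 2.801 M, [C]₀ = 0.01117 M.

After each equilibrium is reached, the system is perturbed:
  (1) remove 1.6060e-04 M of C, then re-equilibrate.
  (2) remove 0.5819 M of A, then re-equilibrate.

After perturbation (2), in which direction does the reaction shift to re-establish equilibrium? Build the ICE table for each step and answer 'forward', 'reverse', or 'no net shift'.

Q₀ = 0.003988 vs Keq = 1.4400e-04 ⇒ Q>K, reverse
Step 1:
                  A         C
  Initial     2.801   0.01117
  Change    0.01077  -0.01077
  Equil       2.812 4.0489e-04
  solve Keq expr → x = -0.01077; check Q = 1.4400e-04
Then remove 1.6060e-04 M of C.
Step 2:
                  A         C
  Initial     2.812 2.4429e-04
  Change  -1.6058e-04 1.6058e-04
  Equil       2.812 4.0487e-04
  solve Keq expr → x = 1.6058e-04; check Q = 1.4400e-04
Then remove 0.5819 M of A.
Step 3:
                  A         C
  Initial      2.23 4.0487e-04
  Change  8.3782e-05 -8.3782e-05
  Equil        2.23 3.2109e-04
  solve Keq expr → x = -8.3782e-05; check Q = 1.4400e-04

Direction: reverse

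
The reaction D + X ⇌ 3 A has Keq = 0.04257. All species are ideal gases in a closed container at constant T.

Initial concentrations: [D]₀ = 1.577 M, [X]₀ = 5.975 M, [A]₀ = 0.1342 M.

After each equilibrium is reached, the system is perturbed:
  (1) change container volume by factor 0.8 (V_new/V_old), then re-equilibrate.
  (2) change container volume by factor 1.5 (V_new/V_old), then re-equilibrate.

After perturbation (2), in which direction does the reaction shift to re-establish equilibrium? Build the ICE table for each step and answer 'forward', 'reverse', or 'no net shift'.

Direction: forward

Q₀ = 2.5650e-04 vs Keq = 0.04257 ⇒ Q<K, forward
Step 1:
                    D           X           A
  Initial       1.577       5.975      0.1342
  Change      -0.1884     -0.1884      0.5652
  Equil         1.389       5.787      0.6994
  solve Keq expr → x = 0.1884; check Q = 0.04257
Then change container volume by factor 0.8 (V_new/V_old).
Step 2:
                    D           X           A
  Initial       1.736       7.233      0.8742
  Change      0.01963     0.01963    -0.05888
  Equil         1.755       7.253      0.8153
  solve Keq expr → x = -0.01963; check Q = 0.04257
Then change container volume by factor 1.5 (V_new/V_old).
Step 3:
                    D           X           A
  Initial        1.17       4.835      0.5435
  Change     -0.02442    -0.02442     0.07326
  Equil         1.146       4.811      0.6168
  solve Keq expr → x = 0.02442; check Q = 0.04257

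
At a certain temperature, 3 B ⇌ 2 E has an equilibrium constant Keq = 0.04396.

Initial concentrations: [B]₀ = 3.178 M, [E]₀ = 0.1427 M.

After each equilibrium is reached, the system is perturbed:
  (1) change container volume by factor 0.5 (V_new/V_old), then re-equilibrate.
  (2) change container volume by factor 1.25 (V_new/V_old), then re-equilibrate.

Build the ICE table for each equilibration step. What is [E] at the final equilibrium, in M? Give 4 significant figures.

[E]_eq = 1.332 M

Q₀ = 6.3443e-04 vs Keq = 0.04396 ⇒ Q<K, forward
Step 1:
                   B          E
  init         3.178     0.1427
  Δ          -0.8809     0.5873
  eq           2.297       0.73
  solve Keq expr → x = 0.2936; check Q = 0.04396
Then change container volume by factor 0.5 (V_new/V_old).
Step 2:
                   B          E
  init         4.594       1.46
  Δ          -0.4568     0.3046
  eq           4.137      1.764
  solve Keq expr → x = 0.1523; check Q = 0.04396
Then change container volume by factor 1.25 (V_new/V_old).
Step 3:
                   B          E
  init          3.31      1.412
  Δ           0.1198   -0.07986
  eq            3.43      1.332
  solve Keq expr → x = -0.03993; check Q = 0.04396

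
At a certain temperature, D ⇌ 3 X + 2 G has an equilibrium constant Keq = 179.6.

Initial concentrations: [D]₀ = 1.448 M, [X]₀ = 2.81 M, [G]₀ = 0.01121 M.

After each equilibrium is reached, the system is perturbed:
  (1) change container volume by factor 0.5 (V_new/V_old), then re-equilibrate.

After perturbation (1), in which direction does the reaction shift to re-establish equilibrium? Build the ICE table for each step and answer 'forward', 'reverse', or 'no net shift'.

Q₀ = 0.001926 vs Keq = 179.6 ⇒ Q<K, forward
Step 1:
                    D           X           G
  I             1.448        2.81     0.01121
  C            -0.609       1.827       1.218
  E             0.839       4.637       1.229
  solve Keq expr → x = 0.609; check Q = 179.6
Then change container volume by factor 0.5 (V_new/V_old).
Step 2:
                    D           X           G
  I             1.678       9.274       2.459
  C            0.6942      -2.083      -1.388
  E             2.372       7.192        1.07
  solve Keq expr → x = -0.6942; check Q = 179.6

Direction: reverse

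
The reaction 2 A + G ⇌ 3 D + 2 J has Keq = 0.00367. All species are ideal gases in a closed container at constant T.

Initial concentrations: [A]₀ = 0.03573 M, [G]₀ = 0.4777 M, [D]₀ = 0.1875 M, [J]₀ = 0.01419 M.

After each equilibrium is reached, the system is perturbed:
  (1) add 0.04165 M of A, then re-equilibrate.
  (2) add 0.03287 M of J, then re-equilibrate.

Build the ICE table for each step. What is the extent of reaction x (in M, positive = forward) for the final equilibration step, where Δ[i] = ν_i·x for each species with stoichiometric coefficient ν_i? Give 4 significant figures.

Q₀ = 0.002176 vs Keq = 0.00367 ⇒ Q<K, forward
Step 1:
                   A          G          D          J
  I          0.03573     0.4777     0.1875    0.01419
  C        -0.002455  -0.001228   0.003683   0.002455
  E          0.03327     0.4765     0.1912    0.01665
  solve Keq expr → x = 0.001228; check Q = 0.00367
Then add 0.04165 M of A.
Step 2:
                   A          G          D          J
  I          0.07492     0.4765     0.1912    0.01665
  C         -0.01125  -0.005624    0.01687    0.01125
  E          0.06368     0.4708     0.2081    0.02789
  solve Keq expr → x = 0.005624; check Q = 0.00367
Then add 0.03287 M of J.
Step 3:
                   A          G          D          J
  I          0.06368     0.4708     0.2081    0.06076
  C          0.01718   0.008591   -0.02577   -0.01718
  E          0.08086     0.4794     0.1823    0.04358
  solve Keq expr → x = -0.008591; check Q = 0.00367

x = -0.008591 M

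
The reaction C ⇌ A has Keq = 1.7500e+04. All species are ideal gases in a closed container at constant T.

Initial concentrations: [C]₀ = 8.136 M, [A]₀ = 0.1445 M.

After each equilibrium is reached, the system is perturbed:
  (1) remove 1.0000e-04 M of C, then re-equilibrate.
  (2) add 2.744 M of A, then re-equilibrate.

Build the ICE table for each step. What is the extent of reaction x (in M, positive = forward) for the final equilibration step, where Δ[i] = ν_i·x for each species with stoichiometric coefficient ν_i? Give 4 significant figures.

x = -1.5679e-04 M

Q₀ = 0.01776 vs Keq = 1.7500e+04 ⇒ Q<K, forward
Step 1:
                    C           A
  Initial       8.136      0.1445
  Change       -8.136       8.136
  Equil    4.7314e-04        8.28
  solve Keq expr → x = 8.136; check Q = 1.7500e+04
Then remove 1.0000e-04 M of C.
Step 2:
                    C           A
  Initial  3.7314e-04        8.28
  Change   9.9994e-05 -9.9994e-05
  Equil    4.7314e-04        8.28
  solve Keq expr → x = -9.9994e-05; check Q = 1.7500e+04
Then add 2.744 M of A.
Step 3:
                    C           A
  Initial  4.7314e-04       11.02
  Change   1.5679e-04 -1.5679e-04
  Equil    6.2993e-04       11.02
  solve Keq expr → x = -1.5679e-04; check Q = 1.7500e+04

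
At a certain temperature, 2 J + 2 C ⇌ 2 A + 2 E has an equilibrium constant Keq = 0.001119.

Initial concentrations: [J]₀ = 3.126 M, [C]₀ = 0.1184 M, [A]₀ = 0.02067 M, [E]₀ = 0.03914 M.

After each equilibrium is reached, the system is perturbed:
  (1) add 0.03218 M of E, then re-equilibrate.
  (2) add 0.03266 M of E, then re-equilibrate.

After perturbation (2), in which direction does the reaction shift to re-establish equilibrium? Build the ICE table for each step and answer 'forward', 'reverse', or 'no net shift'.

Q₀ = 4.7779e-06 vs Keq = 0.001119 ⇒ Q<K, forward
Step 1:
                    J           C           A           E
  Initial       3.126      0.1184     0.02067     0.03914
  Change     -0.05276    -0.05276     0.05276     0.05276
  Equil         3.073     0.06564     0.07343      0.0919
  solve Keq expr → x = 0.02638; check Q = 0.001119
Then add 0.03218 M of E.
Step 2:
                    J           C           A           E
  Initial       3.073     0.06564     0.07343      0.1241
  Change     0.008017    0.008017   -0.008017   -0.008017
  Equil         3.081     0.07366     0.06541      0.1161
  solve Keq expr → x = -0.004008; check Q = 0.001119
Then add 0.03266 M of E.
Step 3:
                    J           C           A           E
  Initial       3.081     0.07366     0.06541      0.1487
  Change     0.006824    0.006824   -0.006824   -0.006824
  Equil         3.088     0.08048     0.05859      0.1419
  solve Keq expr → x = -0.003412; check Q = 0.001119

Direction: reverse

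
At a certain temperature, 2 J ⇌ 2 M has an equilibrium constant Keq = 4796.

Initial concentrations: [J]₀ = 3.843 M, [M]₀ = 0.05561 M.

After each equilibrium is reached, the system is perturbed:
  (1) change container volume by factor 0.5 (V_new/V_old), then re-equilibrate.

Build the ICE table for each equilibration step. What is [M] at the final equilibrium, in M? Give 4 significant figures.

[M]_eq = 7.686 M

Q₀ = 2.0939e-04 vs Keq = 4796 ⇒ Q<K, forward
Step 1:
                    J           M
  Initial       3.843     0.05561
  Change       -3.788       3.788
  Equil       0.05549       3.843
  solve Keq expr → x = 1.894; check Q = 4796
Then change container volume by factor 0.5 (V_new/V_old).
Step 2:
                    J           M
  Initial       0.111       7.686
  Change            0           0
  Equil         0.111       7.686
  solve Keq expr → x = 0; check Q = 4796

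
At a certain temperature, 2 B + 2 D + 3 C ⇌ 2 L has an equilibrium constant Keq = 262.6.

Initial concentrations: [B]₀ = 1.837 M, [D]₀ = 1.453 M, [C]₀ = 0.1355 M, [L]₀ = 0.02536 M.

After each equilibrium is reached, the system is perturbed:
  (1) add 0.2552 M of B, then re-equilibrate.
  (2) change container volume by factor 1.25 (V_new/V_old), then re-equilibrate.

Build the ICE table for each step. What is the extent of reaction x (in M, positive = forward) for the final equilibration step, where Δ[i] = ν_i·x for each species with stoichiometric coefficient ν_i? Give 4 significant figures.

x = -0.001875 M

Q₀ = 0.03629 vs Keq = 262.6 ⇒ Q<K, forward
Step 1:
                   B          D          C          L
  init         1.837      1.453     0.1355    0.02536
  Δ         -0.07764   -0.07764    -0.1165    0.07764
  eq           1.759      1.375    0.01904      0.103
  solve Keq expr → x = 0.03882; check Q = 262.6
Then add 0.2552 M of B.
Step 2:
                   B          D          C          L
  init         2.015      1.375    0.01904      0.103
  Δ        -0.001011  -0.001011  -0.001516   0.001011
  eq           2.014      1.374    0.01752      0.104
  solve Keq expr → x = 5.0526e-04; check Q = 262.6
Then change container volume by factor 1.25 (V_new/V_old).
Step 3:
                   B          D          C          L
  init         1.611      1.099    0.01402    0.08321
  Δ         0.003749   0.003749   0.005624  -0.003749
  eq           1.615      1.103    0.01964    0.07946
  solve Keq expr → x = -0.001875; check Q = 262.6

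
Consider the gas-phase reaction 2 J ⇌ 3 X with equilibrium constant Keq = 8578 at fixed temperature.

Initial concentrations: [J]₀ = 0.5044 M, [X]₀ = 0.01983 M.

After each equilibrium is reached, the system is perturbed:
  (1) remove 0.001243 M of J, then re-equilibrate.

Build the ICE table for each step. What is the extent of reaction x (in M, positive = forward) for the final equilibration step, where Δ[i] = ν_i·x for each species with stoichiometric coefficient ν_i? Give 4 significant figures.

Q₀ = 3.0649e-05 vs Keq = 8578 ⇒ Q<K, forward
Step 1:
                  J         X
  I          0.5044   0.01983
  C         -0.4972    0.7458
  E        0.007233    0.7656
  solve Keq expr → x = 0.2486; check Q = 8578
Then remove 0.001243 M of J.
Step 2:
                  J         X
  I         0.00599    0.7656
  C        0.001217 -0.001826
  E        0.007207    0.7638
  solve Keq expr → x = -6.0857e-04; check Q = 8578

x = -6.0857e-04 M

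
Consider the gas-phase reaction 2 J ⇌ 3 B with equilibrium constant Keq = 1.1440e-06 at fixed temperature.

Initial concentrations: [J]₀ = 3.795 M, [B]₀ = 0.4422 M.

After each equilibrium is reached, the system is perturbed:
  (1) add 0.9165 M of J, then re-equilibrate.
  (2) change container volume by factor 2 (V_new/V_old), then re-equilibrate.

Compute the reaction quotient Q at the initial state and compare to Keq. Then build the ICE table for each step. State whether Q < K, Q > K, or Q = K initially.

Q₀ = 0.006004; Q > K (proceeds reverse)

Q₀ = 0.006004 vs Keq = 1.1440e-06 ⇒ Q>K, reverse
Step 1:
                  J         B
  I           3.795    0.4422
  C           0.277   -0.4155
  E           4.072   0.02667
  solve Keq expr → x = -0.1385; check Q = 1.1440e-06
Then add 0.9165 M of J.
Step 2:
                  J         B
  I           4.989   0.02667
  C        -0.00257  0.003854
  E           4.986   0.03052
  solve Keq expr → x = 0.001285; check Q = 1.1440e-06
Then change container volume by factor 2 (V_new/V_old).
Step 3:
                  J         B
  I           2.493   0.01526
  C       -0.002636  0.003953
  E            2.49   0.01922
  solve Keq expr → x = 0.001318; check Q = 1.1440e-06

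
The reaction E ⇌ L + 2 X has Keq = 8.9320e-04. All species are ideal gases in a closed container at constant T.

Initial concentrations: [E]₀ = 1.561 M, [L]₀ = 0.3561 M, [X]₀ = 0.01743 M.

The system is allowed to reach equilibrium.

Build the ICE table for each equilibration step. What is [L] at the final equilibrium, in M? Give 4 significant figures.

Q₀ = 6.9305e-05 vs Keq = 8.9320e-04 ⇒ Q<K, forward
Step 1:
                    E           L           X
  Initial       1.561      0.3561     0.01743
  Change     -0.02146     0.02146     0.04292
  Equil          1.54      0.3776     0.06035
  solve Keq expr → x = 0.02146; check Q = 8.9320e-04

[L]_eq = 0.3776 M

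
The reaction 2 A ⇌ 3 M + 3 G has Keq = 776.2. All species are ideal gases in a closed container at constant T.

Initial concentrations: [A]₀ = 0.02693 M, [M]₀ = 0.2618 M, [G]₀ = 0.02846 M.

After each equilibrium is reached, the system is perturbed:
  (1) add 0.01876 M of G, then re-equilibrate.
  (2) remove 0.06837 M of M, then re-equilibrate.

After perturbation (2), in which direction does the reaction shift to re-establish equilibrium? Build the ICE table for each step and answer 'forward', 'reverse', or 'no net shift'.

Q₀ = 5.7035e-04 vs Keq = 776.2 ⇒ Q<K, forward
Step 1:
                    A           M           G
  init        0.02693      0.2618     0.02846
  Δ          -0.02682     0.04023     0.04023
  eq       1.0727e-04       0.302     0.06869
  solve Keq expr → x = 0.01341; check Q = 776.2
Then add 0.01876 M of G.
Step 2:
                    A           M           G
  init     1.0727e-04       0.302     0.08745
  Δ        4.6580e-05 -6.9870e-05 -6.9870e-05
  eq       1.5385e-04       0.302     0.08738
  solve Keq expr → x = -2.3290e-05; check Q = 776.2
Then remove 0.06837 M of M.
Step 3:
                    A           M           G
  init     1.5385e-04      0.2336     0.08738
  Δ       -4.8990e-05  7.3485e-05  7.3485e-05
  eq       1.0486e-04      0.2337     0.08746
  solve Keq expr → x = 2.4495e-05; check Q = 776.2

Direction: forward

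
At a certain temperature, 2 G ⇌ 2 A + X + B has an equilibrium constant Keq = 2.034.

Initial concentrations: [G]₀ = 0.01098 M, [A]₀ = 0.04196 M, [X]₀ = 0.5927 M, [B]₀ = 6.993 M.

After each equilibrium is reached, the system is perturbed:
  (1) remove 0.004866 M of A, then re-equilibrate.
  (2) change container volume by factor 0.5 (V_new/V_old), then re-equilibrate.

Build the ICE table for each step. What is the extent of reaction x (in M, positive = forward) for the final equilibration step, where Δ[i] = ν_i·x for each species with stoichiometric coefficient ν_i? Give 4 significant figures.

x = -0.007321 M

Q₀ = 60.53 vs Keq = 2.034 ⇒ Q>K, reverse
Step 1:
                   G          A          X          B
  Initial    0.01098    0.04196     0.5927      6.993
  Change     0.02003   -0.02003   -0.01002   -0.01002
  Equil      0.03101    0.02193     0.5827      6.983
  solve Keq expr → x = -0.01002; check Q = 2.034
Then remove 0.004866 M of A.
Step 2:
                   G          A          X          B
  Initial    0.03101    0.01706     0.5827      6.983
  Change   -0.002835   0.002835   0.001418   0.001418
  Equil      0.02818     0.0199     0.5841      6.984
  solve Keq expr → x = 0.001418; check Q = 2.034
Then change container volume by factor 0.5 (V_new/V_old).
Step 3:
                   G          A          X          B
  Initial    0.05636    0.03979      1.168      13.97
  Change     0.01464   -0.01464  -0.007321  -0.007321
  Equil        0.071    0.02515      1.161      13.96
  solve Keq expr → x = -0.007321; check Q = 2.034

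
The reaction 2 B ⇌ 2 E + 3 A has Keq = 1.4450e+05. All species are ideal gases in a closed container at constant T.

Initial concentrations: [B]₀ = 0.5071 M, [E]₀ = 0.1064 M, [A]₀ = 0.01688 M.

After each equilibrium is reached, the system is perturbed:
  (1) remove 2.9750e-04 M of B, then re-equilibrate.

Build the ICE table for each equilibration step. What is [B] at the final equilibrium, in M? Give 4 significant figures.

Q₀ = 2.1175e-07 vs Keq = 1.4450e+05 ⇒ Q<K, forward
Step 1:
                  B         E         A
  Initial    0.5071    0.1064   0.01688
  Change     -0.506     0.506     0.759
  Equil    0.001101    0.6124    0.7759
  solve Keq expr → x = 0.253; check Q = 1.4450e+05
Then remove 2.9750e-04 M of B.
Step 2:
                  B         E         A
  Initial 8.0351e-04    0.6124    0.7759
  Change  2.9602e-04 -2.9602e-04 -4.4403e-04
  Equil      0.0011    0.6121    0.7754
  solve Keq expr → x = -1.4801e-04; check Q = 1.4450e+05

[B]_eq = 0.0011 M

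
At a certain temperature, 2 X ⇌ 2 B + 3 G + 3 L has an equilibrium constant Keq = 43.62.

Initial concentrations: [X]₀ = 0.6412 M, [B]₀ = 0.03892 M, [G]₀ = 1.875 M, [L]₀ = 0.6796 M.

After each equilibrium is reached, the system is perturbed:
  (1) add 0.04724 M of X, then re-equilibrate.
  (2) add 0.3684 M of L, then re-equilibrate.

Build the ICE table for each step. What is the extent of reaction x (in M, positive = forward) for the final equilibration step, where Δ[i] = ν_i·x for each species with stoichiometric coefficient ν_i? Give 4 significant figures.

Q₀ = 0.007623 vs Keq = 43.62 ⇒ Q<K, forward
Step 1:
                  X         B         G         L
  I          0.6412   0.03892     1.875    0.6796
  C         -0.3507    0.3507     0.526     0.526
  E          0.2905    0.3896     2.401     1.206
  solve Keq expr → x = 0.1753; check Q = 43.62
Then add 0.04724 M of X.
Step 2:
                  X         B         G         L
  I          0.3378    0.3896     2.401     1.206
  C        -0.01809   0.01809   0.02713   0.02713
  E          0.3197    0.4077     2.428     1.233
  solve Keq expr → x = 0.009044; check Q = 43.62
Then add 0.3684 M of L.
Step 3:
                  X         B         G         L
  I          0.3197    0.4077     2.428     1.601
  C         0.04963  -0.04963  -0.07444  -0.07444
  E          0.3693    0.3581     2.354     1.527
  solve Keq expr → x = -0.02481; check Q = 43.62

x = -0.02481 M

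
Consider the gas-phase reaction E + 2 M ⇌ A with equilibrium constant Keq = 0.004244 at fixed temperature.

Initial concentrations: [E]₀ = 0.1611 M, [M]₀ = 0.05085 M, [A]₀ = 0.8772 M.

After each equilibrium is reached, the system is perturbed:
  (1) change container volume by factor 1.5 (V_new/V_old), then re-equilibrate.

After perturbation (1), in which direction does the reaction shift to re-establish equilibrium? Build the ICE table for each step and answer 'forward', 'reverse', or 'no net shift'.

Direction: reverse

Q₀ = 2106 vs Keq = 0.004244 ⇒ Q>K, reverse
Step 1:
                   E          M          A
  Initial     0.1611    0.05085     0.8772
  Change      0.8635      1.727    -0.8635
  Equil        1.025      1.778    0.01374
  solve Keq expr → x = -0.8635; check Q = 0.004244
Then change container volume by factor 1.5 (V_new/V_old).
Step 2:
                   E          M          A
  Initial      0.683      1.185   0.009162
  Change    0.004991   0.009981  -0.004991
  Equil        0.688      1.195   0.004171
  solve Keq expr → x = -0.004991; check Q = 0.004244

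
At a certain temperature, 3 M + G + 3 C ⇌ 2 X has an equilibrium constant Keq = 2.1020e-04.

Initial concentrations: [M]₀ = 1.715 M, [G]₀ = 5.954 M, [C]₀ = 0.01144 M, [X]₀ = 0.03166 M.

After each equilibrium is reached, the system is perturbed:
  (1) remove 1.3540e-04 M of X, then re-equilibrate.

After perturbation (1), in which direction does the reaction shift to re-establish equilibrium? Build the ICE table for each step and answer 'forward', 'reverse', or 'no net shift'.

Direction: forward

Q₀ = 22.29 vs Keq = 2.1020e-04 ⇒ Q>K, reverse
Step 1:
                  M         G         C         X
  Initial     1.715     5.954   0.01144   0.03166
  Change    0.04579   0.01526   0.04579  -0.03053
  Equil       1.761     5.969   0.05723  0.001133
  solve Keq expr → x = -0.01526; check Q = 2.1020e-04
Then remove 1.3540e-04 M of X.
Step 2:
                  M         G         C         X
  Initial     1.761     5.969   0.05723 9.9772e-04
  Change  -1.9417e-04 -6.4723e-05 -1.9417e-04 1.2945e-04
  Equil       1.761     5.969   0.05704  0.001127
  solve Keq expr → x = 6.4723e-05; check Q = 2.1020e-04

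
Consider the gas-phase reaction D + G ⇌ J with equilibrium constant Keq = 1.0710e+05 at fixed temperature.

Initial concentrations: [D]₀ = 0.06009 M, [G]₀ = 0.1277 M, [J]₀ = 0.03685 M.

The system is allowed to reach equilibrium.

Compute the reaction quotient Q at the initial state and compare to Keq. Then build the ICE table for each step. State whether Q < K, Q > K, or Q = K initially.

Q₀ = 4.802 vs Keq = 1.0710e+05 ⇒ Q<K, forward
Step 1:
                   D          G          J
  init       0.06009     0.1277    0.03685
  Δ         -0.06008   -0.06008    0.06008
  eq      1.3383e-05    0.06762    0.09693
  solve Keq expr → x = 0.06008; check Q = 1.0710e+05

Q₀ = 4.802; Q < K (proceeds forward)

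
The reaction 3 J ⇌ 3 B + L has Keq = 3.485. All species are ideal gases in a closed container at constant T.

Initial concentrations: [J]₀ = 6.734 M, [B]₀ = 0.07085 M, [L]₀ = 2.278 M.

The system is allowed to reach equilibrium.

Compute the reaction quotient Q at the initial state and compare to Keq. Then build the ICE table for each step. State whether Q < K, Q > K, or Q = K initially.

Q₀ = 2.6531e-06; Q < K (proceeds forward)

Q₀ = 2.6531e-06 vs Keq = 3.485 ⇒ Q<K, forward
Step 1:
                   J          B          L
  Initial      6.734    0.07085      2.278
  Change      -3.347      3.347      1.116
  Equil        3.387      3.418      3.394
  solve Keq expr → x = 1.116; check Q = 3.485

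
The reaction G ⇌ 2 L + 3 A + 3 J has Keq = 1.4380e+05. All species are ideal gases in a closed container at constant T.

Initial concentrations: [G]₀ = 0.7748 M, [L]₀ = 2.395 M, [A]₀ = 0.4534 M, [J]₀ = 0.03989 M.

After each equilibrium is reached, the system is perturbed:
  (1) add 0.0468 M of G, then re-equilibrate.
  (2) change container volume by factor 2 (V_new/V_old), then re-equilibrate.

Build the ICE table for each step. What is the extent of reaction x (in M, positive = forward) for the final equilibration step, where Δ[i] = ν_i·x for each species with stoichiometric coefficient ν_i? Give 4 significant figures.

x = 0.01681 M

Q₀ = 4.3798e-05 vs Keq = 1.4380e+05 ⇒ Q<K, forward
Step 1:
                   G          L          A          J
  I           0.7748      2.395     0.4534    0.03989
  C          -0.7498        1.5      2.249      2.249
  E          0.02499      3.895      2.703      2.289
  solve Keq expr → x = 0.7498; check Q = 1.4380e+05
Then add 0.0468 M of G.
Step 2:
                   G          L          A          J
  I          0.07179      3.895      2.703      2.289
  C         -0.03782    0.07564     0.1135     0.1135
  E          0.03397       3.97      2.816      2.403
  solve Keq expr → x = 0.03782; check Q = 1.4380e+05
Then change container volume by factor 2 (V_new/V_old).
Step 3:
                   G          L          A          J
  I          0.01698      1.985      1.408      1.201
  C         -0.01681    0.03362    0.05043    0.05043
  E       1.7252e-04      2.019      1.459      1.252
  solve Keq expr → x = 0.01681; check Q = 1.4380e+05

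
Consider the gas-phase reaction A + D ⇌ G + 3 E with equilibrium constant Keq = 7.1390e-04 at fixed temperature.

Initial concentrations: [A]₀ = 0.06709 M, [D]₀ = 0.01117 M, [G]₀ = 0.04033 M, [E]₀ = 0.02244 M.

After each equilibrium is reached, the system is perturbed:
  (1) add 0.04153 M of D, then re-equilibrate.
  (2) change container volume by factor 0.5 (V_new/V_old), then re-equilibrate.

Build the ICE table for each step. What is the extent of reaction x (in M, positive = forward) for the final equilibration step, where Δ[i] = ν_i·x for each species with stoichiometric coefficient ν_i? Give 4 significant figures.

x = -0.007747 M

Q₀ = 6.0812e-04 vs Keq = 7.1390e-04 ⇒ Q<K, forward
Step 1:
                    A           D           G           E
  Initial     0.06709     0.01117     0.04033     0.02244
  Change  -3.0636e-04 -3.0636e-04  3.0636e-04  9.1909e-04
  Equil       0.06678     0.01086     0.04064     0.02336
  solve Keq expr → x = 3.0636e-04; check Q = 7.1390e-04
Then add 0.04153 M of D.
Step 2:
                    A           D           G           E
  Initial     0.06678     0.05239     0.04064     0.02336
  Change    -0.004305   -0.004305    0.004305     0.01291
  Equil       0.06248     0.04809     0.04494     0.03627
  solve Keq expr → x = 0.004305; check Q = 7.1390e-04
Then change container volume by factor 0.5 (V_new/V_old).
Step 3:
                    A           D           G           E
  Initial       0.125     0.09618     0.08988     0.07255
  Change     0.007747    0.007747   -0.007747    -0.02324
  Equil        0.1327      0.1039     0.08214     0.04931
  solve Keq expr → x = -0.007747; check Q = 7.1390e-04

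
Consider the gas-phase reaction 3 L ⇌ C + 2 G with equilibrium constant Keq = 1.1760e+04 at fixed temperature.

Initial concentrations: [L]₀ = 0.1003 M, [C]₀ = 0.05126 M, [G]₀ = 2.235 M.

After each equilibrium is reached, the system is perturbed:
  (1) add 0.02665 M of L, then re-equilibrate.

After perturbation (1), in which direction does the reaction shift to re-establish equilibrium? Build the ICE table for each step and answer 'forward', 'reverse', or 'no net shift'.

Q₀ = 253.8 vs Keq = 1.1760e+04 ⇒ Q<K, forward
Step 1:
                    L           C           G
  I            0.1003     0.05126       2.235
  C          -0.06831     0.02277     0.04554
  E           0.03199     0.07403       2.281
  solve Keq expr → x = 0.02277; check Q = 1.1760e+04
Then add 0.02665 M of L.
Step 2:
                    L           C           G
  I           0.05864     0.07403       2.281
  C          -0.02531    0.008438     0.01688
  E           0.03333     0.08247       2.297
  solve Keq expr → x = 0.008438; check Q = 1.1760e+04

Direction: forward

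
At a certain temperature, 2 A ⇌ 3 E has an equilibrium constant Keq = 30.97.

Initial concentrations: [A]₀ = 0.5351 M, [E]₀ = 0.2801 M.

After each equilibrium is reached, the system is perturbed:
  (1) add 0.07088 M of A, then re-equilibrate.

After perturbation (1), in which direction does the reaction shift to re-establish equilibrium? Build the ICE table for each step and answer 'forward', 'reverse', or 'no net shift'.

Direction: forward

Q₀ = 0.07675 vs Keq = 30.97 ⇒ Q<K, forward
Step 1:
                   A          E
  Initial     0.5351     0.2801
  Change     -0.3904     0.5856
  Equil       0.1447     0.8657
  solve Keq expr → x = 0.1952; check Q = 30.97
Then add 0.07088 M of A.
Step 2:
                   A          E
  Initial     0.2156     0.8657
  Change     -0.0512     0.0768
  Equil       0.1644     0.9425
  solve Keq expr → x = 0.0256; check Q = 30.97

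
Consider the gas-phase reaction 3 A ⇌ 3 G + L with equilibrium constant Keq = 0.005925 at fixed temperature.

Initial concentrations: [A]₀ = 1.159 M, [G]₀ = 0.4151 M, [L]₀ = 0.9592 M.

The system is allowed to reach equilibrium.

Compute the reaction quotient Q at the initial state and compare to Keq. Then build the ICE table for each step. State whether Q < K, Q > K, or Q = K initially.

Q₀ = 0.04407; Q > K (proceeds reverse)

Q₀ = 0.04407 vs Keq = 0.005925 ⇒ Q>K, reverse
Step 1:
                   A          G          L
  Initial      1.159     0.4151     0.9592
  Change      0.1669    -0.1669   -0.05564
  Equil        1.326     0.2482     0.9036
  solve Keq expr → x = -0.05564; check Q = 0.005925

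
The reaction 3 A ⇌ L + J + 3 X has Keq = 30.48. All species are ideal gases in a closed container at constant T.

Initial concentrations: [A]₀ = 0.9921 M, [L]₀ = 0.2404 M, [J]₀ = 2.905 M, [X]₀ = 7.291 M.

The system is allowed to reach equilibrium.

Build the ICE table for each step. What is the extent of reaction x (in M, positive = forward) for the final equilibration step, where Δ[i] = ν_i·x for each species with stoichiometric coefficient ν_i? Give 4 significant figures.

x = -0.1427 M

Q₀ = 277.2 vs Keq = 30.48 ⇒ Q>K, reverse
Step 1:
                  A         L         J         X
  Initial    0.9921    0.2404     2.905     7.291
  Change      0.428   -0.1427   -0.1427    -0.428
  Equil        1.42   0.09775     2.762     6.863
  solve Keq expr → x = -0.1427; check Q = 30.48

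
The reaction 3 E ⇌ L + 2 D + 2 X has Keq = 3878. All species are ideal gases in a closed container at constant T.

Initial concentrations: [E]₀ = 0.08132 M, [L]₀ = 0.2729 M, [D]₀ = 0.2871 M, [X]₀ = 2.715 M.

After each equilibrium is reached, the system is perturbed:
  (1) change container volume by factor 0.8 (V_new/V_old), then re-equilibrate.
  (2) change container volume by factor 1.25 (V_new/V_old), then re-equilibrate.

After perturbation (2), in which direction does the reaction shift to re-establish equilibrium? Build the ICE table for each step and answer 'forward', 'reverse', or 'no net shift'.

Direction: forward

Q₀ = 308.3 vs Keq = 3878 ⇒ Q<K, forward
Step 1:
                   E          L          D          X
  init       0.08132     0.2729     0.2871      2.715
  Δ         -0.04314    0.01438    0.02876    0.02876
  eq         0.03818     0.2873     0.3159      2.744
  solve Keq expr → x = 0.01438; check Q = 3878
Then change container volume by factor 0.8 (V_new/V_old).
Step 2:
                   E          L          D          X
  init       0.04772     0.3591     0.3948       3.43
  Δ         0.007044  -0.002348  -0.004696  -0.004696
  eq         0.05476     0.3568     0.3901      3.425
  solve Keq expr → x = -0.002348; check Q = 3878
Then change container volume by factor 1.25 (V_new/V_old).
Step 3:
                   E          L          D          X
  init       0.04381     0.2854     0.3121       2.74
  Δ        -0.005635   0.001878   0.003757   0.003757
  eq         0.03818     0.2873     0.3159      2.744
  solve Keq expr → x = 0.001878; check Q = 3878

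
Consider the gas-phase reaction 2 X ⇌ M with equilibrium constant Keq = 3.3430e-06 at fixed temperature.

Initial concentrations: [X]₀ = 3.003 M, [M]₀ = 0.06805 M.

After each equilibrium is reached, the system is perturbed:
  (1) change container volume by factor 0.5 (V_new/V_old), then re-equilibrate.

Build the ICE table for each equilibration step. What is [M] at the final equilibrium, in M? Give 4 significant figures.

Q₀ = 0.007546 vs Keq = 3.3430e-06 ⇒ Q>K, reverse
Step 1:
                    X           M
  init          3.003     0.06805
  Δ             0.136    -0.06802
  eq            3.139  3.2940e-05
  solve Keq expr → x = -0.06802; check Q = 3.3430e-06
Then change container volume by factor 0.5 (V_new/V_old).
Step 2:
                    X           M
  init          6.278  6.5881e-05
  Δ       -1.3175e-04  6.5875e-05
  eq            6.278  1.3176e-04
  solve Keq expr → x = 6.5875e-05; check Q = 3.3430e-06

[M]_eq = 1.3176e-04 M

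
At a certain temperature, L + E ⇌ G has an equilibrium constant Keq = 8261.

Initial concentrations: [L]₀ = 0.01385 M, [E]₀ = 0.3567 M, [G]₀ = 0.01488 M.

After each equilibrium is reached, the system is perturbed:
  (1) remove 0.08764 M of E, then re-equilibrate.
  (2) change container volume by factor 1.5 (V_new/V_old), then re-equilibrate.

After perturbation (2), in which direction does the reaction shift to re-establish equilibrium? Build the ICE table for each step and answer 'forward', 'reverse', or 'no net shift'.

Direction: reverse

Q₀ = 3.012 vs Keq = 8261 ⇒ Q<K, forward
Step 1:
                    L           E           G
  init        0.01385      0.3567     0.01488
  Δ          -0.01384    -0.01384     0.01384
  eq       1.0140e-05      0.3429     0.02872
  solve Keq expr → x = 0.01384; check Q = 8261
Then remove 0.08764 M of E.
Step 2:
                    L           E           G
  init     1.0140e-05      0.2552     0.02872
  Δ        3.4801e-06  3.4801e-06 -3.4801e-06
  eq       1.3620e-05      0.2552     0.02872
  solve Keq expr → x = -3.4801e-06; check Q = 8261
Then change container volume by factor 1.5 (V_new/V_old).
Step 3:
                    L           E           G
  init     9.0800e-06      0.1701     0.01914
  Δ        4.5364e-06  4.5364e-06 -4.5364e-06
  eq       1.3616e-05      0.1702     0.01914
  solve Keq expr → x = -4.5364e-06; check Q = 8261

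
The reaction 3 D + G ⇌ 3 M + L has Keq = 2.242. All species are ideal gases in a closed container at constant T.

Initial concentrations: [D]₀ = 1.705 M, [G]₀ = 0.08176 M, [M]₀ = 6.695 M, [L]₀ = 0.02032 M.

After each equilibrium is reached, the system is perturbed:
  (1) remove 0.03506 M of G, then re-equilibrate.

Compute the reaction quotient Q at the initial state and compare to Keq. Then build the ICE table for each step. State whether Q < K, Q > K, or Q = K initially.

Q₀ = 15.05 vs Keq = 2.242 ⇒ Q>K, reverse
Step 1:
                  D         G         M         L
  init        1.705   0.08176     6.695   0.02032
  Δ         0.04884   0.01628  -0.04884  -0.01628
  eq          1.754   0.09804     6.646  0.004039
  solve Keq expr → x = -0.01628; check Q = 2.242
Then remove 0.03506 M of G.
Step 2:
                  D         G         M         L
  init        1.754   0.06298     6.646  0.004039
  Δ        0.004094  0.001365 -0.004094 -0.001365
  eq          1.758   0.06435     6.642  0.002675
  solve Keq expr → x = -0.001365; check Q = 2.242

Q₀ = 15.05; Q > K (proceeds reverse)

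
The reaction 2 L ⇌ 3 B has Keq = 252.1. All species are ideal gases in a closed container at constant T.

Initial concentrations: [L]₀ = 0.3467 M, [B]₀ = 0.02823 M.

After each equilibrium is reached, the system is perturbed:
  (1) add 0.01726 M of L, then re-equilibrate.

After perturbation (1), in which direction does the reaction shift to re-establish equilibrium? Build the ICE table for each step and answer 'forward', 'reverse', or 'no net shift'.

Direction: forward

Q₀ = 1.8717e-04 vs Keq = 252.1 ⇒ Q<K, forward
Step 1:
                   L          B
  I           0.3467    0.02823
  C          -0.3235     0.4853
  E          0.02318     0.5135
  solve Keq expr → x = 0.1618; check Q = 252.1
Then add 0.01726 M of L.
Step 2:
                   L          B
  I          0.04044     0.5135
  C         -0.01565    0.02348
  E          0.02478      0.537
  solve Keq expr → x = 0.007826; check Q = 252.1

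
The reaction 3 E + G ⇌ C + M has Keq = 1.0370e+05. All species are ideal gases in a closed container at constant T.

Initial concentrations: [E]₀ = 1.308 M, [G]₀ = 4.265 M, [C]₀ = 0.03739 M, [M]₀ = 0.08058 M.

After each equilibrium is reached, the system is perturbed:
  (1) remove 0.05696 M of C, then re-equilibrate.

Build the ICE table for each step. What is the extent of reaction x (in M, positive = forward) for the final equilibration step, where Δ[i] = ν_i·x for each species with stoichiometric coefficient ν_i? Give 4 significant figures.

Q₀ = 3.1568e-04 vs Keq = 1.0370e+05 ⇒ Q<K, forward
Step 1:
                   E          G          C          M
  init         1.308      4.265    0.03739    0.08058
  Δ             -1.3    -0.4332     0.4332     0.4332
  eq        0.008474      3.832     0.4706     0.5138
  solve Keq expr → x = 0.4332; check Q = 1.0370e+05
Then remove 0.05696 M of C.
Step 2:
                   E          G          C          M
  init      0.008474      3.832     0.4136     0.5138
  Δ       -3.5522e-04 -1.1841e-04 1.1841e-04 1.1841e-04
  eq        0.008118      3.832     0.4137     0.5139
  solve Keq expr → x = 1.1841e-04; check Q = 1.0370e+05

x = 1.1841e-04 M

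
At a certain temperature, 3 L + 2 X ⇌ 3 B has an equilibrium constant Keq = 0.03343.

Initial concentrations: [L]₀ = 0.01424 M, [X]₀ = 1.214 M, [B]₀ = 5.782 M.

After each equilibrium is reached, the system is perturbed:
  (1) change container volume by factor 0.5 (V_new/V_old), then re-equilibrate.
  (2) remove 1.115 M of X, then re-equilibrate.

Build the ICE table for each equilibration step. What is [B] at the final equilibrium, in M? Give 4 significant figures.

[B]_eq = 5.706 M

Q₀ = 4.5422e+07 vs Keq = 0.03343 ⇒ Q>K, reverse
Step 1:
                   L          X          B
  Initial    0.01424      1.214      5.782
  Change        3.33       2.22      -3.33
  Equil        3.344      3.434      2.452
  solve Keq expr → x = -1.11; check Q = 0.03343
Then change container volume by factor 0.5 (V_new/V_old).
Step 2:
                   L          X          B
  Initial      6.688      6.868      4.904
  Change      -1.111    -0.7409      1.111
  Equil        5.577      6.127      6.016
  solve Keq expr → x = 0.3705; check Q = 0.03343
Then remove 1.115 M of X.
Step 3:
                   L          X          B
  Initial      5.577      5.012      6.016
  Change      0.3099     0.2066    -0.3099
  Equil        5.887      5.219      5.706
  solve Keq expr → x = -0.1033; check Q = 0.03343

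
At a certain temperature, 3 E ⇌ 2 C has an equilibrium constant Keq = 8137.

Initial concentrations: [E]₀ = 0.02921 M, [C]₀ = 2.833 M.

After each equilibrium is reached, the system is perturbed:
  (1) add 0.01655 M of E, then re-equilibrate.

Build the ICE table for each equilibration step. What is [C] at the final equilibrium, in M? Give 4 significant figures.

Q₀ = 3.2203e+05 vs Keq = 8137 ⇒ Q>K, reverse
Step 1:
                  E         C
  Initial   0.02921     2.833
  Change    0.06925  -0.04617
  Equil     0.09846     2.787
  solve Keq expr → x = -0.02308; check Q = 8137
Then add 0.01655 M of E.
Step 2:
                  E         C
  Initial     0.115     2.787
  Change   -0.01629   0.01086
  Equil     0.09871     2.798
  solve Keq expr → x = 0.005431; check Q = 8137

[C]_eq = 2.798 M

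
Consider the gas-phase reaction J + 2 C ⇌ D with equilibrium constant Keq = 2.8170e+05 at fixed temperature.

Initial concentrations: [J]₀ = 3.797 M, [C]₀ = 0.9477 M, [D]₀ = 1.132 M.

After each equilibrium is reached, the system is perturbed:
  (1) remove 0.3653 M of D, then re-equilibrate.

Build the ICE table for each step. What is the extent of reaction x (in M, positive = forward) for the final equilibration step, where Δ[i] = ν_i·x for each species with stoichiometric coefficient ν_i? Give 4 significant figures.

x = 7.9270e-05 M

Q₀ = 0.3319 vs Keq = 2.8170e+05 ⇒ Q<K, forward
Step 1:
                    J           C           D
  I             3.797      0.9477       1.132
  C           -0.4732     -0.9464      0.4732
  E             3.324    0.001309       1.605
  solve Keq expr → x = 0.4732; check Q = 2.8170e+05
Then remove 0.3653 M of D.
Step 2:
                    J           C           D
  I             3.324    0.001309        1.24
  C       -7.9270e-05 -1.5854e-04  7.9270e-05
  E             3.324    0.001151        1.24
  solve Keq expr → x = 7.9270e-05; check Q = 2.8170e+05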